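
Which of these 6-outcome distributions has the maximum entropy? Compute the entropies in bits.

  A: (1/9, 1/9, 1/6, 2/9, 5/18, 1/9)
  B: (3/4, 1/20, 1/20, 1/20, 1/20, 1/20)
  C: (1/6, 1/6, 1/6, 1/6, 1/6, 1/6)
C

For a discrete distribution over n outcomes, entropy is maximized by the uniform distribution.

Computing entropies:
H(A) = 2.4830 bits
H(B) = 1.3918 bits
H(C) = 2.5850 bits

The uniform distribution (where all probabilities equal 1/6) achieves the maximum entropy of log_2(6) = 2.5850 bits.

Distribution C has the highest entropy.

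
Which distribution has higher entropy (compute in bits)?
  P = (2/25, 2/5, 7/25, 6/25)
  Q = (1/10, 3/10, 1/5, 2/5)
Q

Computing entropies in bits:
H(P) = 1.8286
H(Q) = 1.8464

Distribution Q has higher entropy.

Intuition: The distribution closer to uniform (more spread out) has higher entropy.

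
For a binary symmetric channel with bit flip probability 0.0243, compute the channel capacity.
0.8351 bits

For a binary symmetric channel (BSC) with error probability p:
Capacity C = 1 - H(p) bits per symbol

where H(p) = -p log₂(p) - (1-p) log₂(1-p) is the binary entropy function.

H(0.0243) = 0.1649 bits
C = 1 - 0.1649 = 0.8351 bits per symbol

This means we can reliably transmit up to 0.8351 bits of information per channel use.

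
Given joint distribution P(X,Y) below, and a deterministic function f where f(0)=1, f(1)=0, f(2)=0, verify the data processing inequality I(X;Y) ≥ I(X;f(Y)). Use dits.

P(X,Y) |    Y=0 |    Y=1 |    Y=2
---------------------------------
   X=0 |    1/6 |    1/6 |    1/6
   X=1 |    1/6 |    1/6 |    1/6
I(X;Y) = 0.0000, I(X;f(Y)) = 0.0000, inequality holds: 0.0000 ≥ 0.0000

Data Processing Inequality: For any Markov chain X → Y → Z, we have I(X;Y) ≥ I(X;Z).

Here Z = f(Y) is a deterministic function of Y, forming X → Y → Z.

Original I(X;Y) = 0.0000 dits

After applying f:
P(X,Z) where Z=f(Y):
- P(X,Z=0) = P(X,Y=1) + P(X,Y=2)
- P(X,Z=1) = P(X,Y=0)

I(X;Z) = I(X;f(Y)) = 0.0000 dits

Verification: 0.0000 ≥ 0.0000 ✓

Information cannot be created by processing; the function f can only lose information about X.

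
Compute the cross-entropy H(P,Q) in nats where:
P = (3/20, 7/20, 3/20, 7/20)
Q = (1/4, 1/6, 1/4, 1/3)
1.4275 nats

Cross-entropy: H(P,Q) = -Σ p(x) log q(x)

Alternatively: H(P,Q) = H(P) + D_KL(P||Q)
H(P) = 1.3040 nats
D_KL(P||Q) = 0.1235 nats

H(P,Q) = 1.3040 + 0.1235 = 1.4275 nats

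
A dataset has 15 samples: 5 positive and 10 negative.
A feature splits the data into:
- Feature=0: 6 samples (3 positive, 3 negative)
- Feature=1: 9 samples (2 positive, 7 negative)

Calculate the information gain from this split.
0.0598 bits

Information Gain = H(Y) - H(Y|Feature)

Before split:
P(positive) = 5/15 = 0.3333
H(Y) = 0.9183 bits

After split:
Feature=0: H = 1.0000 bits (weight = 6/15)
Feature=1: H = 0.7642 bits (weight = 9/15)
H(Y|Feature) = (6/15)×1.0000 + (9/15)×0.7642 = 0.8585 bits

Information Gain = 0.9183 - 0.8585 = 0.0598 bits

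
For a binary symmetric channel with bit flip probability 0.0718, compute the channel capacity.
0.6274 bits

For a binary symmetric channel (BSC) with error probability p:
Capacity C = 1 - H(p) bits per symbol

where H(p) = -p log₂(p) - (1-p) log₂(1-p) is the binary entropy function.

H(0.0718) = 0.3726 bits
C = 1 - 0.3726 = 0.6274 bits per symbol

This means we can reliably transmit up to 0.6274 bits of information per channel use.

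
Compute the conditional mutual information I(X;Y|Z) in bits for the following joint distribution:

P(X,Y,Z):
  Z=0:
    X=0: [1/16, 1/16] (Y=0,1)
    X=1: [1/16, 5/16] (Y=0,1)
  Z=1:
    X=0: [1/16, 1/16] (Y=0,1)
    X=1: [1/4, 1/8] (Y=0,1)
0.0447 bits

Conditional mutual information: I(X;Y|Z) = H(X|Z) + H(Y|Z) - H(X,Y|Z)

H(Z) = 1.0000
H(X,Z) = 1.8113 → H(X|Z) = 0.8113
H(Y,Z) = 1.8829 → H(Y|Z) = 0.8829
H(X,Y,Z) = 2.6494 → H(X,Y|Z) = 1.6494

I(X;Y|Z) = 0.8113 + 0.8829 - 1.6494 = 0.0447 bits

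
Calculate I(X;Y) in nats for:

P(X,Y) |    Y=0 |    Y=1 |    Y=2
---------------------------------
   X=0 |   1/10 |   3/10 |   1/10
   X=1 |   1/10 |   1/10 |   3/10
0.1046 nats

Mutual information: I(X;Y) = H(X) + H(Y) - H(X,Y)

Marginals:
P(X) = (1/2, 1/2), H(X) = 0.6931 nats
P(Y) = (1/5, 2/5, 2/5), H(Y) = 1.0549 nats

Joint entropy: H(X,Y) = 1.6434 nats

I(X;Y) = 0.6931 + 1.0549 - 1.6434 = 0.1046 nats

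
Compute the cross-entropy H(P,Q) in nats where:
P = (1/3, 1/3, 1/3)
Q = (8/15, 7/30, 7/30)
1.1797 nats

Cross-entropy: H(P,Q) = -Σ p(x) log q(x)

Alternatively: H(P,Q) = H(P) + D_KL(P||Q)
H(P) = 1.0986 nats
D_KL(P||Q) = 0.0811 nats

H(P,Q) = 1.0986 + 0.0811 = 1.1797 nats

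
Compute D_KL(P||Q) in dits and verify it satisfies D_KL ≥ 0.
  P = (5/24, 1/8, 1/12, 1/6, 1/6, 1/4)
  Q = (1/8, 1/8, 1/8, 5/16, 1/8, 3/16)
0.0381 dits

KL divergence satisfies the Gibbs inequality: D_KL(P||Q) ≥ 0 for all distributions P, Q.

D_KL(P||Q) = Σ p(x) log(p(x)/q(x))
Term by term:
  x=0: 5/24 × log_10[(5/24)/(1/8)] = 0.0462
  x=1: 1/8 × log_10[(1/8)/(1/8)] = 0.0000
  x=2: 1/12 × log_10[(1/12)/(1/8)] = -0.0147
  x=3: 1/6 × log_10[(1/6)/(5/16)] = -0.0455
  x=4: 1/6 × log_10[(1/6)/(1/8)] = 0.0208
  x=5: 1/4 × log_10[(1/4)/(3/16)] = 0.0312
D_KL(P||Q) = 0.0381 dits

D_KL(P||Q) = 0.0381 ≥ 0 ✓

This non-negativity is a fundamental property: relative entropy cannot be negative because it measures how different Q is from P.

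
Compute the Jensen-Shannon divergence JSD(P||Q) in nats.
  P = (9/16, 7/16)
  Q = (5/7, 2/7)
0.0125 nats

Jensen-Shannon divergence is:
JSD(P||Q) = 0.5 × D_KL(P||M) + 0.5 × D_KL(Q||M)
where M = 0.5 × (P + Q) is the mixture distribution.

M = 0.5 × (9/16, 7/16) + 0.5 × (5/7, 2/7) = (0.638393, 0.361607)

D_KL(P||M) = 0.0122 nats
D_KL(Q||M) = 0.0129 nats

JSD(P||Q) = 0.5 × 0.0122 + 0.5 × 0.0129 = 0.0125 nats

Unlike KL divergence, JSD is symmetric and bounded: 0 ≤ JSD ≤ log(2).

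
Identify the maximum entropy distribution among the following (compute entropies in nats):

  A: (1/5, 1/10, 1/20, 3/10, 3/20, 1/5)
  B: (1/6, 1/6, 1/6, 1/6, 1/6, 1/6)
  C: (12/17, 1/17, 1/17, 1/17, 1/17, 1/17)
B

For a discrete distribution over n outcomes, entropy is maximized by the uniform distribution.

Computing entropies:
H(A) = 1.6696 nats
H(B) = 1.7918 nats
H(C) = 1.0792 nats

The uniform distribution (where all probabilities equal 1/6) achieves the maximum entropy of log_e(6) = 1.7918 nats.

Distribution B has the highest entropy.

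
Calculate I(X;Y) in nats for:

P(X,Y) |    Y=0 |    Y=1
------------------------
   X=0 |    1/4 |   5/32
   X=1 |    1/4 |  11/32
0.0183 nats

Mutual information: I(X;Y) = H(X) + H(Y) - H(X,Y)

Marginals:
P(X) = (13/32, 19/32), H(X) = 0.6755 nats
P(Y) = (1/2, 1/2), H(Y) = 0.6931 nats

Joint entropy: H(X,Y) = 1.3503 nats

I(X;Y) = 0.6755 + 0.6931 - 1.3503 = 0.0183 nats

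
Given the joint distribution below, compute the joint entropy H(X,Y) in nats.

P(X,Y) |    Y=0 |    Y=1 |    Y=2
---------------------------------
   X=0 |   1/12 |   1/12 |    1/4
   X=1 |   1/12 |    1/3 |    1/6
1.6326 nats

Joint entropy is H(X,Y) = -Σ_{x,y} p(x,y) log p(x,y).

Summing over all non-zero entries:
H(X,Y) = -[1/12·log_e(1/12) + 1/12·log_e(1/12) + 1/4·log_e(1/4) + 1/12·log_e(1/12) + 1/3·log_e(1/3) + 1/6·log_e(1/6)]
H(X,Y) = 1.6326 nats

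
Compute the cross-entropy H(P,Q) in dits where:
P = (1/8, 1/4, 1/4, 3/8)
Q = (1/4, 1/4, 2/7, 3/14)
0.6127 dits

Cross-entropy: H(P,Q) = -Σ p(x) log q(x)

Alternatively: H(P,Q) = H(P) + D_KL(P||Q)
H(P) = 0.5737 dits
D_KL(P||Q) = 0.0390 dits

H(P,Q) = 0.5737 + 0.0390 = 0.6127 dits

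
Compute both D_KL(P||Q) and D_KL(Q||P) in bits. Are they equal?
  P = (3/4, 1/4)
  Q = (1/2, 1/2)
D_KL(P||Q) = 0.1887, D_KL(Q||P) = 0.2075

KL divergence is not symmetric: D_KL(P||Q) ≠ D_KL(Q||P) in general.

D_KL(P||Q) = 0.1887 bits
D_KL(Q||P) = 0.2075 bits

No, they are not equal!

This asymmetry is why KL divergence is not a true distance metric.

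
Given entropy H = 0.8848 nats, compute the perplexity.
2.4225

Perplexity is e^H (or exp(H) for natural log).

H = 0.8848 nats
Perplexity = e^0.8848 = 2.4225

Interpretation: The model's uncertainty is equivalent to choosing uniformly among 2.4 options.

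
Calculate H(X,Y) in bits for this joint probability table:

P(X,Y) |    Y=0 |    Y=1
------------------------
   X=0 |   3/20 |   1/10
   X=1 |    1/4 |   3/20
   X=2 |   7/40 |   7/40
2.5334 bits

Joint entropy is H(X,Y) = -Σ_{x,y} p(x,y) log p(x,y).

Summing over all non-zero entries:
H(X,Y) = -[3/20·log_2(3/20) + 1/10·log_2(1/10) + 1/4·log_2(1/4) + 3/20·log_2(3/20) + 7/40·log_2(7/40) + 7/40·log_2(7/40)]
H(X,Y) = 2.5334 bits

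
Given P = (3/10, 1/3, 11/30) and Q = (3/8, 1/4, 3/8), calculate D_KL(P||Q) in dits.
0.0090 dits

KL divergence: D_KL(P||Q) = Σ p(x) log(p(x)/q(x))

Computing term by term:
  x=0: 3/10 × log_10[(3/10)/(3/8)] = 3/10 × -0.0969 = -0.0291
  x=1: 1/3 × log_10[(1/3)/(1/4)] = 1/3 × 0.1249 = 0.0416
  x=2: 11/30 × log_10[(11/30)/(3/8)] = 11/30 × -0.0098 = -0.0036

D_KL(P||Q) = 0.0090 dits

Note: KL divergence is always non-negative and equals 0 iff P = Q.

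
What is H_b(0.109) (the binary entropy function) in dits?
0.1496 dits

The binary entropy function is:
H(p) = -p log(p) - (1-p) log(1-p)

H(0.109) = -0.109 × log_10(0.109) - 0.891 × log_10(0.891)
H(0.109) = 0.1496 dits

Note: Binary entropy is maximized at p=0.5 (H=1 bit) and minimized at p=0 or p=1 (H=0).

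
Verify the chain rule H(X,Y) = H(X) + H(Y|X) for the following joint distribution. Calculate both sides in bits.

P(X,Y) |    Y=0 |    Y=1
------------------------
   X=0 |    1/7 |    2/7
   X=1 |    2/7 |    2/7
H(X,Y) = 1.9502, H(X) = 0.9852, H(Y|X) = 0.9650 (all in bits)

Chain rule: H(X,Y) = H(X) + H(Y|X)

Left side — joint entropy directly:
H(X,Y) = -Σ p(x,y) log p(x,y) = 1.9502 bits

Right side — compute H(Y|X) from the conditional distributions:
P(X) = (3/7, 4/7), so H(X) = 0.9852 bits
H(Y|X) = Σ_x P(X=x) · H(Y|X=x):
  P(Y|X=0) = (1/3, 2/3), H(Y|X=0) = 0.9183, weight P(X=0) = 3/7
  P(Y|X=1) = (1/2, 1/2), H(Y|X=1) = 1.0000, weight P(X=1) = 4/7
H(Y|X) = 0.9650 bits

H(X) + H(Y|X) = 0.9852 + 0.9650 = 1.9502 bits

Both sides equal 1.9502 bits. ✓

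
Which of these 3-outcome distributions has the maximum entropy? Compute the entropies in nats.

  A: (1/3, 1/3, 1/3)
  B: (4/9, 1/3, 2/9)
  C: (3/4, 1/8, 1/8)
A

For a discrete distribution over n outcomes, entropy is maximized by the uniform distribution.

Computing entropies:
H(A) = 1.0986 nats
H(B) = 1.0609 nats
H(C) = 0.7356 nats

The uniform distribution (where all probabilities equal 1/3) achieves the maximum entropy of log_e(3) = 1.0986 nats.

Distribution A has the highest entropy.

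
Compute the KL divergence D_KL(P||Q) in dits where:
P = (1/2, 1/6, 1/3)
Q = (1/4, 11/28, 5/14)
0.0785 dits

KL divergence: D_KL(P||Q) = Σ p(x) log(p(x)/q(x))

Computing term by term:
  x=0: 1/2 × log_10[(1/2)/(1/4)] = 1/2 × 0.3010 = 0.1505
  x=1: 1/6 × log_10[(1/6)/(11/28)] = 1/6 × -0.3724 = -0.0621
  x=2: 1/3 × log_10[(1/3)/(5/14)] = 1/3 × -0.0300 = -0.0100

D_KL(P||Q) = 0.0785 dits

Note: KL divergence is always non-negative and equals 0 iff P = Q.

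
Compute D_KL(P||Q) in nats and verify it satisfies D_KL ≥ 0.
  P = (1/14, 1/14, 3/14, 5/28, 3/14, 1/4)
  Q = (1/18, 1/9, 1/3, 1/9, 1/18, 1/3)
0.1938 nats

KL divergence satisfies the Gibbs inequality: D_KL(P||Q) ≥ 0 for all distributions P, Q.

D_KL(P||Q) = Σ p(x) log(p(x)/q(x))
Term by term:
  x=0: 1/14 × log_e[(1/14)/(1/18)] = 0.0180
  x=1: 1/14 × log_e[(1/14)/(1/9)] = -0.0316
  x=2: 3/14 × log_e[(3/14)/(1/3)] = -0.0947
  x=3: 5/28 × log_e[(5/28)/(1/9)] = 0.0847
  x=4: 3/14 × log_e[(3/14)/(1/18)] = 0.2893
  x=5: 1/4 × log_e[(1/4)/(1/3)] = -0.0719
D_KL(P||Q) = 0.1938 nats

D_KL(P||Q) = 0.1938 ≥ 0 ✓

This non-negativity is a fundamental property: relative entropy cannot be negative because it measures how different Q is from P.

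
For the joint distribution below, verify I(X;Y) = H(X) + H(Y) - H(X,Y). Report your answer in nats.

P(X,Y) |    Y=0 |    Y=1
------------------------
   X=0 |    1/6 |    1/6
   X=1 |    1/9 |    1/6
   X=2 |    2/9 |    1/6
I(X;Y) = 0.0096 nats

Mutual information has multiple equivalent forms:
- I(X;Y) = H(X) - H(X|Y)
- I(X;Y) = H(Y) - H(Y|X)
- I(X;Y) = H(X) + H(Y) - H(X,Y)

Computing all quantities:
H(X) = 1.0893, H(Y) = 0.6931, H(X,Y) = 1.7729
H(X|Y) = 1.0797, H(Y|X) = 0.6836

Verification:
H(X) - H(X|Y) = 1.0893 - 1.0797 = 0.0096
H(Y) - H(Y|X) = 0.6931 - 0.6836 = 0.0096
H(X) + H(Y) - H(X,Y) = 1.0893 + 0.6931 - 1.7729 = 0.0096

All forms give I(X;Y) = 0.0096 nats. ✓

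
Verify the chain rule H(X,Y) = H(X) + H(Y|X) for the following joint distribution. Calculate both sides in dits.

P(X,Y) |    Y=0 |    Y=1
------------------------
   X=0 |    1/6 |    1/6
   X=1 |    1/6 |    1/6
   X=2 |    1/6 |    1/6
H(X,Y) = 0.7782, H(X) = 0.4771, H(Y|X) = 0.3010 (all in dits)

Chain rule: H(X,Y) = H(X) + H(Y|X)

Left side — joint entropy directly:
H(X,Y) = -Σ p(x,y) log p(x,y) = 0.7782 dits

Right side — compute H(Y|X) from the conditional distributions:
P(X) = (1/3, 1/3, 1/3), so H(X) = 0.4771 dits
H(Y|X) = Σ_x P(X=x) · H(Y|X=x):
  P(Y|X=0) = (1/2, 1/2), H(Y|X=0) = 0.3010, weight P(X=0) = 1/3
  P(Y|X=1) = (1/2, 1/2), H(Y|X=1) = 0.3010, weight P(X=1) = 1/3
  P(Y|X=2) = (1/2, 1/2), H(Y|X=2) = 0.3010, weight P(X=2) = 1/3
H(Y|X) = 0.3010 dits

H(X) + H(Y|X) = 0.4771 + 0.3010 = 0.7782 dits

Both sides equal 0.7782 dits. ✓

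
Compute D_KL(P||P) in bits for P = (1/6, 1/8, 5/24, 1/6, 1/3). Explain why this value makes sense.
0.0000 bits

KL divergence satisfies the Gibbs inequality: D_KL(P||Q) ≥ 0 for all distributions P, Q.

D_KL(P||Q) = Σ p(x) log(p(x)/q(x))
Each term is p(x) × log_2(p(x)/p(x)) = p(x) × log_2(1) = 0, so the sum is 0.
D_KL(P||Q) = 0.0000 bits

When P = Q, the KL divergence is exactly 0, as there is no 'divergence' between identical distributions.

This non-negativity is a fundamental property: relative entropy cannot be negative because it measures how different Q is from P.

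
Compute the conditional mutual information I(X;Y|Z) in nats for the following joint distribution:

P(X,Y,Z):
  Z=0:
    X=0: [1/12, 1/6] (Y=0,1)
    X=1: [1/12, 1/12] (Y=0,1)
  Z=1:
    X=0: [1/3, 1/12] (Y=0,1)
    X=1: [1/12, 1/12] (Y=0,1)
0.0307 nats

Conditional mutual information: I(X;Y|Z) = H(X|Z) + H(Y|Z) - H(X,Y|Z)

H(Z) = 0.6792
H(X,Z) = 1.3086 → H(X|Z) = 0.6294
H(Y,Z) = 1.3086 → H(Y|Z) = 0.6294
H(X,Y,Z) = 1.9073 → H(X,Y|Z) = 1.2281

I(X;Y|Z) = 0.6294 + 0.6294 - 1.2281 = 0.0307 nats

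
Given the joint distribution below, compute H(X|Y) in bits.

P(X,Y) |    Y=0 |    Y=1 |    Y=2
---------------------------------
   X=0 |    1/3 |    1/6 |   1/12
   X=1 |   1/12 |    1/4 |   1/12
0.8720 bits

Using the chain rule: H(X|Y) = H(X,Y) - H(Y)

First, compute H(X,Y) = 2.3554 bits

Marginal P(Y) = (5/12, 5/12, 1/6)
H(Y) = 1.4834 bits

H(X|Y) = H(X,Y) - H(Y) = 2.3554 - 1.4834 = 0.8720 bits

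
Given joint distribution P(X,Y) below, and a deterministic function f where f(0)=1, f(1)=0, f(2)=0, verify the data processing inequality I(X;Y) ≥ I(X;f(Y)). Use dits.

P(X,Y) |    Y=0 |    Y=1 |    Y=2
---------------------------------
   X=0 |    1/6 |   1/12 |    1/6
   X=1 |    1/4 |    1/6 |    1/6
I(X;Y) = 0.0037, I(X;f(Y)) = 0.0002, inequality holds: 0.0037 ≥ 0.0002

Data Processing Inequality: For any Markov chain X → Y → Z, we have I(X;Y) ≥ I(X;Z).

Here Z = f(Y) is a deterministic function of Y, forming X → Y → Z.

Original I(X;Y) = 0.0037 dits

After applying f:
P(X,Z) where Z=f(Y):
- P(X,Z=0) = P(X,Y=1) + P(X,Y=2)
- P(X,Z=1) = P(X,Y=0)

I(X;Z) = I(X;f(Y)) = 0.0002 dits

Verification: 0.0037 ≥ 0.0002 ✓

Information cannot be created by processing; the function f can only lose information about X.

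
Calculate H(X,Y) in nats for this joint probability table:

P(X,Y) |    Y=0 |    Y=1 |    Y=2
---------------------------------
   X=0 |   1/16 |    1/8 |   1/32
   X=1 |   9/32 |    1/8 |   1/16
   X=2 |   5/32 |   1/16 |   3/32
2.0168 nats

Joint entropy is H(X,Y) = -Σ_{x,y} p(x,y) log p(x,y).

Summing over all non-zero entries:
H(X,Y) = -[1/16·log_e(1/16) + 1/8·log_e(1/8) + 1/32·log_e(1/32) + 9/32·log_e(9/32) + 1/8·log_e(1/8) + 1/16·log_e(1/16) + 5/32·log_e(5/32) + 1/16·log_e(1/16) + 3/32·log_e(3/32)]
H(X,Y) = 2.0168 nats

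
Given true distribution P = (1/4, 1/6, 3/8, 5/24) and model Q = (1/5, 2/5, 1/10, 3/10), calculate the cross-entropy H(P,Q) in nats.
1.6694 nats

Cross-entropy: H(P,Q) = -Σ p(x) log q(x)

Alternatively: H(P,Q) = H(P) + D_KL(P||Q)
H(P) = 1.3398 nats
D_KL(P||Q) = 0.3296 nats

H(P,Q) = 1.3398 + 0.3296 = 1.6694 nats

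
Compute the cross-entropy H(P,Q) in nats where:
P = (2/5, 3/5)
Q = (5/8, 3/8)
0.7765 nats

Cross-entropy: H(P,Q) = -Σ p(x) log q(x)

Alternatively: H(P,Q) = H(P) + D_KL(P||Q)
H(P) = 0.6730 nats
D_KL(P||Q) = 0.1035 nats

H(P,Q) = 0.6730 + 0.1035 = 0.7765 nats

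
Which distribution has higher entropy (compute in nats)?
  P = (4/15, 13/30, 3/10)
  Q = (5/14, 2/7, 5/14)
Q

Computing entropies in nats:
H(P) = 1.0760
H(Q) = 1.0934

Distribution Q has higher entropy.

Intuition: The distribution closer to uniform (more spread out) has higher entropy.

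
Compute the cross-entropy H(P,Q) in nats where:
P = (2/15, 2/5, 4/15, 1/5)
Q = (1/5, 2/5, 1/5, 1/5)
1.3322 nats

Cross-entropy: H(P,Q) = -Σ p(x) log q(x)

Alternatively: H(P,Q) = H(P) + D_KL(P||Q)
H(P) = 1.3095 nats
D_KL(P||Q) = 0.0227 nats

H(P,Q) = 1.3095 + 0.0227 = 1.3322 nats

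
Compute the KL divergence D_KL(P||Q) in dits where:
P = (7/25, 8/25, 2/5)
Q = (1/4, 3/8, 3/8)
0.0030 dits

KL divergence: D_KL(P||Q) = Σ p(x) log(p(x)/q(x))

Computing term by term:
  x=0: 7/25 × log_10[(7/25)/(1/4)] = 7/25 × 0.0492 = 0.0138
  x=1: 8/25 × log_10[(8/25)/(3/8)] = 8/25 × -0.0689 = -0.0220
  x=2: 2/5 × log_10[(2/5)/(3/8)] = 2/5 × 0.0280 = 0.0112

D_KL(P||Q) = 0.0030 dits

Note: KL divergence is always non-negative and equals 0 iff P = Q.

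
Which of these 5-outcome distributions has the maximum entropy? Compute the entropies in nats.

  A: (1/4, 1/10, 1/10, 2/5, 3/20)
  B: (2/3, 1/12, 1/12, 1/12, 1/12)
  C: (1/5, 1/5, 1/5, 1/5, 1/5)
C

For a discrete distribution over n outcomes, entropy is maximized by the uniform distribution.

Computing entropies:
H(A) = 1.4582 nats
H(B) = 1.0986 nats
H(C) = 1.6094 nats

The uniform distribution (where all probabilities equal 1/5) achieves the maximum entropy of log_e(5) = 1.6094 nats.

Distribution C has the highest entropy.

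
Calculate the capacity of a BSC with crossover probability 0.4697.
0.0027 bits

For a binary symmetric channel (BSC) with error probability p:
Capacity C = 1 - H(p) bits per symbol

where H(p) = -p log₂(p) - (1-p) log₂(1-p) is the binary entropy function.

H(0.4697) = 0.9973 bits
C = 1 - 0.9973 = 0.0027 bits per symbol

This means we can reliably transmit up to 0.0027 bits of information per channel use.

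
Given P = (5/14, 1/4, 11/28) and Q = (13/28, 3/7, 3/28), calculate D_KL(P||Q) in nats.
0.2820 nats

KL divergence: D_KL(P||Q) = Σ p(x) log(p(x)/q(x))

Computing term by term:
  x=0: 5/14 × log_e[(5/14)/(13/28)] = 5/14 × -0.2624 = -0.0937
  x=1: 1/4 × log_e[(1/4)/(3/7)] = 1/4 × -0.5390 = -0.1347
  x=2: 11/28 × log_e[(11/28)/(3/28)] = 11/28 × 1.2993 = 0.5104

D_KL(P||Q) = 0.2820 nats

Note: KL divergence is always non-negative and equals 0 iff P = Q.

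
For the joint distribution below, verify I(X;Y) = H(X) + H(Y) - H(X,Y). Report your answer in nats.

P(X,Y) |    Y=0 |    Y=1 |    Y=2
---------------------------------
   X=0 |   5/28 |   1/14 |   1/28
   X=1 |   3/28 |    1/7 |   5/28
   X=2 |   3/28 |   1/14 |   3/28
I(X;Y) = 0.0616 nats

Mutual information has multiple equivalent forms:
- I(X;Y) = H(X) - H(X|Y)
- I(X;Y) = H(Y) - H(Y|X)
- I(X;Y) = H(X) + H(Y) - H(X,Y)

Computing all quantities:
H(X) = 1.0790, H(Y) = 1.0898, H(X,Y) = 2.1072
H(X|Y) = 1.0174, H(Y|X) = 1.0282

Verification:
H(X) - H(X|Y) = 1.0790 - 1.0174 = 0.0616
H(Y) - H(Y|X) = 1.0898 - 1.0282 = 0.0616
H(X) + H(Y) - H(X,Y) = 1.0790 + 1.0898 - 2.1072 = 0.0616

All forms give I(X;Y) = 0.0616 nats. ✓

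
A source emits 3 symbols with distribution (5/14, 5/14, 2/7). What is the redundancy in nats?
0.0052 nats

Redundancy measures how far a source is from maximum entropy:
R = H_max - H(X)

Maximum entropy for 3 symbols: H_max = log_e(3) = 1.0986 nats
Actual entropy: H(X) = 1.0934 nats
Redundancy: R = 1.0986 - 1.0934 = 0.0052 nats

This redundancy represents potential for compression: the source could be compressed by 0.0052 nats per symbol.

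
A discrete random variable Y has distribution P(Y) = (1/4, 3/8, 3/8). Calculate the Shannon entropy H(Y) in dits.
0.4700 dits

Shannon entropy is H(X) = -Σ p(x) log p(x).

For P = (1/4, 3/8, 3/8):
H = -1/4 × log_10(1/4) -3/8 × log_10(3/8) -3/8 × log_10(3/8)
H = 0.4700 dits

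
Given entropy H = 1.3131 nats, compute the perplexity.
3.7177

Perplexity is e^H (or exp(H) for natural log).

H = 1.3131 nats
Perplexity = e^1.3131 = 3.7177

Interpretation: The model's uncertainty is equivalent to choosing uniformly among 3.7 options.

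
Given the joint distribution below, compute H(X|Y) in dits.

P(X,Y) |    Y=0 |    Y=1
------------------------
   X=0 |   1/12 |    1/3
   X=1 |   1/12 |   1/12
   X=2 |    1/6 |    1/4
0.4326 dits

Using the chain rule: H(X|Y) = H(X,Y) - H(Y)

First, compute H(X,Y) = 0.7090 dits

Marginal P(Y) = (1/3, 2/3)
H(Y) = 0.2764 dits

H(X|Y) = H(X,Y) - H(Y) = 0.7090 - 0.2764 = 0.4326 dits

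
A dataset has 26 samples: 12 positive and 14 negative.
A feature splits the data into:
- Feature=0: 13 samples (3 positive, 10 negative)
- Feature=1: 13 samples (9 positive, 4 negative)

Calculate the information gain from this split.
0.1608 bits

Information Gain = H(Y) - H(Y|Feature)

Before split:
P(positive) = 12/26 = 0.4615
H(Y) = 0.9957 bits

After split:
Feature=0: H = 0.7793 bits (weight = 13/26)
Feature=1: H = 0.8905 bits (weight = 13/26)
H(Y|Feature) = (13/26)×0.7793 + (13/26)×0.8905 = 0.8349 bits

Information Gain = 0.9957 - 0.8349 = 0.1608 bits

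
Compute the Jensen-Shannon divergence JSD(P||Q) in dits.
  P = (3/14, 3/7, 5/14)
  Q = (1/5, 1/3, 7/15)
0.0029 dits

Jensen-Shannon divergence is:
JSD(P||Q) = 0.5 × D_KL(P||M) + 0.5 × D_KL(Q||M)
where M = 0.5 × (P + Q) is the mixture distribution.

M = 0.5 × (3/14, 3/7, 5/14) + 0.5 × (1/5, 1/3, 7/15) = (0.207143, 8/21, 0.411905)

D_KL(P||M) = 0.0030 dits
D_KL(Q||M) = 0.0029 dits

JSD(P||Q) = 0.5 × 0.0030 + 0.5 × 0.0029 = 0.0029 dits

Unlike KL divergence, JSD is symmetric and bounded: 0 ≤ JSD ≤ log(2).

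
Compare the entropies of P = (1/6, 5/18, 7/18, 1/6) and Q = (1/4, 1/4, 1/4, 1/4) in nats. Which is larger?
Q

Computing entropies in nats:
H(P) = 1.3204
H(Q) = 1.3863

Distribution Q has higher entropy.

Intuition: The distribution closer to uniform (more spread out) has higher entropy.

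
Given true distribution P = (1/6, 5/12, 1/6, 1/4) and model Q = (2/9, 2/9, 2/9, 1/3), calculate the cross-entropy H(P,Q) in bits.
2.0237 bits

Cross-entropy: H(P,Q) = -Σ p(x) log q(x)

Alternatively: H(P,Q) = H(P) + D_KL(P||Q)
H(P) = 1.8879 bits
D_KL(P||Q) = 0.1358 bits

H(P,Q) = 1.8879 + 0.1358 = 2.0237 bits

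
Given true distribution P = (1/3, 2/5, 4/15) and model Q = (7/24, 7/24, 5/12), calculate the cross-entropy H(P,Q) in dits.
0.4938 dits

Cross-entropy: H(P,Q) = -Σ p(x) log q(x)

Alternatively: H(P,Q) = H(P) + D_KL(P||Q)
H(P) = 0.4713 dits
D_KL(P||Q) = 0.0225 dits

H(P,Q) = 0.4713 + 0.0225 = 0.4938 dits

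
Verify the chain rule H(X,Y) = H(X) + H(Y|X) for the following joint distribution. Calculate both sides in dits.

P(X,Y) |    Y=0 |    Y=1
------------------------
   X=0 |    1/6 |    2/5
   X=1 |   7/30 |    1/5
H(X,Y) = 0.5761, H(X) = 0.2972, H(Y|X) = 0.2790 (all in dits)

Chain rule: H(X,Y) = H(X) + H(Y|X)

Left side — joint entropy directly:
H(X,Y) = -Σ p(x,y) log p(x,y) = 0.5761 dits

Right side — compute H(Y|X) from the conditional distributions:
P(X) = (17/30, 13/30), so H(X) = 0.2972 dits
H(Y|X) = Σ_x P(X=x) · H(Y|X=x):
  P(Y|X=0) = (5/17, 12/17), H(Y|X=0) = 0.2631, weight P(X=0) = 17/30
  P(Y|X=1) = (7/13, 6/13), H(Y|X=1) = 0.2997, weight P(X=1) = 13/30
H(Y|X) = 0.2790 dits

H(X) + H(Y|X) = 0.2972 + 0.2790 = 0.5761 dits

Both sides equal 0.5761 dits. ✓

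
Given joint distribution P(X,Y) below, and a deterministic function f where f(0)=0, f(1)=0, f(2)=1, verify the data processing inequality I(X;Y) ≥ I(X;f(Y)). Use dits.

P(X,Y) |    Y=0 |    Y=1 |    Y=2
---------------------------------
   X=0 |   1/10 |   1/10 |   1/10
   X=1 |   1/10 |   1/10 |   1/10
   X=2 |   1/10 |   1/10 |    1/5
I(X;Y) = 0.0060, I(X;f(Y)) = 0.0060, inequality holds: 0.0060 ≥ 0.0060

Data Processing Inequality: For any Markov chain X → Y → Z, we have I(X;Y) ≥ I(X;Z).

Here Z = f(Y) is a deterministic function of Y, forming X → Y → Z.

Original I(X;Y) = 0.0060 dits

After applying f:
P(X,Z) where Z=f(Y):
- P(X,Z=0) = P(X,Y=0) + P(X,Y=1)
- P(X,Z=1) = P(X,Y=2)

I(X;Z) = I(X;f(Y)) = 0.0060 dits

Verification: 0.0060 ≥ 0.0060 ✓

Information cannot be created by processing; the function f can only lose information about X.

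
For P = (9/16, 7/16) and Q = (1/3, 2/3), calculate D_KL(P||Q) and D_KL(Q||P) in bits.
D_KL(P||Q) = 0.1588, D_KL(Q||P) = 0.1535

KL divergence is not symmetric: D_KL(P||Q) ≠ D_KL(Q||P) in general.

D_KL(P||Q) = 0.1588 bits
D_KL(Q||P) = 0.1535 bits

No, they are not equal!

This asymmetry is why KL divergence is not a true distance metric.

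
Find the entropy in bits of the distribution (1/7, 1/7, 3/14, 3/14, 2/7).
2.2709 bits

Shannon entropy is H(X) = -Σ p(x) log p(x).

For P = (1/7, 1/7, 3/14, 3/14, 2/7):
H = -1/7 × log_2(1/7) -1/7 × log_2(1/7) -3/14 × log_2(3/14) -3/14 × log_2(3/14) -2/7 × log_2(2/7)
H = 2.2709 bits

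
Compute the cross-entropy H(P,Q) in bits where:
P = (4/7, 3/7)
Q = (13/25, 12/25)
0.9929 bits

Cross-entropy: H(P,Q) = -Σ p(x) log q(x)

Alternatively: H(P,Q) = H(P) + D_KL(P||Q)
H(P) = 0.9852 bits
D_KL(P||Q) = 0.0077 bits

H(P,Q) = 0.9852 + 0.0077 = 0.9929 bits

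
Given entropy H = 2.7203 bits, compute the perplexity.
6.5901

Perplexity is 2^H (or exp(H) for natural log).

H = 2.7203 bits
Perplexity = 2^2.7203 = 6.5901

Interpretation: The model's uncertainty is equivalent to choosing uniformly among 6.6 options.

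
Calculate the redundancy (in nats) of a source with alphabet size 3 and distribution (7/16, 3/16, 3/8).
0.0553 nats

Redundancy measures how far a source is from maximum entropy:
R = H_max - H(X)

Maximum entropy for 3 symbols: H_max = log_e(3) = 1.0986 nats
Actual entropy: H(X) = 1.0434 nats
Redundancy: R = 1.0986 - 1.0434 = 0.0553 nats

This redundancy represents potential for compression: the source could be compressed by 0.0553 nats per symbol.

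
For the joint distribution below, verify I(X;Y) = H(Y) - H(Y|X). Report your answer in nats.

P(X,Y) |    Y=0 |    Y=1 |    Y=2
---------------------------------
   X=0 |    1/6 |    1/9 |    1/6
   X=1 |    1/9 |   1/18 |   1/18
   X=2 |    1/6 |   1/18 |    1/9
I(X;Y) = 0.0117 nats

Mutual information has multiple equivalent forms:
- I(X;Y) = H(X) - H(X|Y)
- I(X;Y) = H(Y) - H(Y|X)
- I(X;Y) = H(X) + H(Y) - H(X,Y)

Computing all quantities:
H(X) = 1.0609, H(Y) = 1.0609, H(X,Y) = 2.1100
H(X|Y) = 1.0492, H(Y|X) = 1.0492

Verification:
H(X) - H(X|Y) = 1.0609 - 1.0492 = 0.0117
H(Y) - H(Y|X) = 1.0609 - 1.0492 = 0.0117
H(X) + H(Y) - H(X,Y) = 1.0609 + 1.0609 - 2.1100 = 0.0117

All forms give I(X;Y) = 0.0117 nats. ✓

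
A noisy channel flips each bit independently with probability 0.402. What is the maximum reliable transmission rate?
0.0279 bits

For a binary symmetric channel (BSC) with error probability p:
Capacity C = 1 - H(p) bits per symbol

where H(p) = -p log₂(p) - (1-p) log₂(1-p) is the binary entropy function.

H(0.402) = 0.9721 bits
C = 1 - 0.9721 = 0.0279 bits per symbol

This means we can reliably transmit up to 0.0279 bits of information per channel use.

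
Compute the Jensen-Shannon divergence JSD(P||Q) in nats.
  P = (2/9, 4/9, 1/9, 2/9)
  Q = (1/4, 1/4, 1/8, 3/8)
0.0243 nats

Jensen-Shannon divergence is:
JSD(P||Q) = 0.5 × D_KL(P||M) + 0.5 × D_KL(Q||M)
where M = 0.5 × (P + Q) is the mixture distribution.

M = 0.5 × (2/9, 4/9, 1/9, 2/9) + 0.5 × (1/4, 1/4, 1/8, 3/8) = (0.236111, 0.347222, 0.118056, 0.298611)

D_KL(P||M) = 0.0238 nats
D_KL(Q||M) = 0.0247 nats

JSD(P||Q) = 0.5 × 0.0238 + 0.5 × 0.0247 = 0.0243 nats

Unlike KL divergence, JSD is symmetric and bounded: 0 ≤ JSD ≤ log(2).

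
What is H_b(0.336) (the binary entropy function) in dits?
0.2772 dits

The binary entropy function is:
H(p) = -p log(p) - (1-p) log(1-p)

H(0.336) = -0.336 × log_10(0.336) - 0.664 × log_10(0.664)
H(0.336) = 0.2772 dits

Note: Binary entropy is maximized at p=0.5 (H=1 bit) and minimized at p=0 or p=1 (H=0).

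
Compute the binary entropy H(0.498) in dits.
0.3010 dits

The binary entropy function is:
H(p) = -p log(p) - (1-p) log(1-p)

H(0.498) = -0.498 × log_10(0.498) - 0.502 × log_10(0.502)
H(0.498) = 0.3010 dits

Note: Binary entropy is maximized at p=0.5 (H=1 bit) and minimized at p=0 or p=1 (H=0).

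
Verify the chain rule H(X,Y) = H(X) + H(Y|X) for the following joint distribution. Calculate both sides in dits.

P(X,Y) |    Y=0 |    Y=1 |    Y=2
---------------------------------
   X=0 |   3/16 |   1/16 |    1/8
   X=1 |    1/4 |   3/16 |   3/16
H(X,Y) = 0.7476, H(X) = 0.2873, H(Y|X) = 0.4603 (all in dits)

Chain rule: H(X,Y) = H(X) + H(Y|X)

Left side — joint entropy directly:
H(X,Y) = -Σ p(x,y) log p(x,y) = 0.7476 dits

Right side — compute H(Y|X) from the conditional distributions:
P(X) = (3/8, 5/8), so H(X) = 0.2873 dits
H(Y|X) = Σ_x P(X=x) · H(Y|X=x):
  P(Y|X=0) = (1/2, 1/6, 1/3), H(Y|X=0) = 0.4392, weight P(X=0) = 3/8
  P(Y|X=1) = (2/5, 3/10, 3/10), H(Y|X=1) = 0.4729, weight P(X=1) = 5/8
H(Y|X) = 0.4603 dits

H(X) + H(Y|X) = 0.2873 + 0.4603 = 0.7476 dits

Both sides equal 0.7476 dits. ✓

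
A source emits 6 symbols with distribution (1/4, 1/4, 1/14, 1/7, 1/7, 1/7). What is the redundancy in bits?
0.1099 bits

Redundancy measures how far a source is from maximum entropy:
R = H_max - H(X)

Maximum entropy for 6 symbols: H_max = log_2(6) = 2.5850 bits
Actual entropy: H(X) = 2.4751 bits
Redundancy: R = 2.5850 - 2.4751 = 0.1099 bits

This redundancy represents potential for compression: the source could be compressed by 0.1099 bits per symbol.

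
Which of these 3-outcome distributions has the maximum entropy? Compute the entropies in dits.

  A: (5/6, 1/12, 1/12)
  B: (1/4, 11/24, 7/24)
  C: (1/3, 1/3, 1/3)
C

For a discrete distribution over n outcomes, entropy is maximized by the uniform distribution.

Computing entropies:
H(A) = 0.2458 dits
H(B) = 0.4619 dits
H(C) = 0.4771 dits

The uniform distribution (where all probabilities equal 1/3) achieves the maximum entropy of log_10(3) = 0.4771 dits.

Distribution C has the highest entropy.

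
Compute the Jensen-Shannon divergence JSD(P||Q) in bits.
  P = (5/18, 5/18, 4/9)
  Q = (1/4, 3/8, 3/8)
0.0079 bits

Jensen-Shannon divergence is:
JSD(P||Q) = 0.5 × D_KL(P||M) + 0.5 × D_KL(Q||M)
where M = 0.5 × (P + Q) is the mixture distribution.

M = 0.5 × (5/18, 5/18, 4/9) + 0.5 × (1/4, 3/8, 3/8) = (0.263889, 0.326389, 0.409722)

D_KL(P||M) = 0.0081 bits
D_KL(Q||M) = 0.0077 bits

JSD(P||Q) = 0.5 × 0.0081 + 0.5 × 0.0077 = 0.0079 bits

Unlike KL divergence, JSD is symmetric and bounded: 0 ≤ JSD ≤ log(2).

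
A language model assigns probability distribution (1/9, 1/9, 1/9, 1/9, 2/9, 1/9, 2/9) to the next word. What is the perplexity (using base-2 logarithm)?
6.6138

Perplexity is 2^H (or exp(H) for natural log).

First, H = -Σ p log p = 2.7255 bits
Perplexity = 2^2.7255 = 6.6138

Interpretation: The model's uncertainty is equivalent to choosing uniformly among 6.6 options.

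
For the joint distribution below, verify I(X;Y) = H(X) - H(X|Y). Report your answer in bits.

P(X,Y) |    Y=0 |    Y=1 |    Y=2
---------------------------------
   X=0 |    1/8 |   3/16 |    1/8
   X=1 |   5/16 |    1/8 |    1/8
I(X;Y) = 0.0577 bits

Mutual information has multiple equivalent forms:
- I(X;Y) = H(X) - H(X|Y)
- I(X;Y) = H(Y) - H(Y|X)
- I(X;Y) = H(X) + H(Y) - H(X,Y)

Computing all quantities:
H(X) = 0.9887, H(Y) = 1.5462, H(X,Y) = 2.4772
H(X|Y) = 0.9310, H(Y|X) = 1.4885

Verification:
H(X) - H(X|Y) = 0.9887 - 0.9310 = 0.0577
H(Y) - H(Y|X) = 1.5462 - 1.4885 = 0.0577
H(X) + H(Y) - H(X,Y) = 0.9887 + 1.5462 - 2.4772 = 0.0577

All forms give I(X;Y) = 0.0577 bits. ✓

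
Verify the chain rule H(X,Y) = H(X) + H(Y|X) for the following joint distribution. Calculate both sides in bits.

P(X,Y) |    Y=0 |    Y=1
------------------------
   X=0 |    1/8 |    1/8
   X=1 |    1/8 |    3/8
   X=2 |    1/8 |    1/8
H(X,Y) = 2.4056, H(X) = 1.5000, H(Y|X) = 0.9056 (all in bits)

Chain rule: H(X,Y) = H(X) + H(Y|X)

Left side — joint entropy directly:
H(X,Y) = -Σ p(x,y) log p(x,y) = 2.4056 bits

Right side — compute H(Y|X) from the conditional distributions:
P(X) = (1/4, 1/2, 1/4), so H(X) = 1.5000 bits
H(Y|X) = Σ_x P(X=x) · H(Y|X=x):
  P(Y|X=0) = (1/2, 1/2), H(Y|X=0) = 1.0000, weight P(X=0) = 1/4
  P(Y|X=1) = (1/4, 3/4), H(Y|X=1) = 0.8113, weight P(X=1) = 1/2
  P(Y|X=2) = (1/2, 1/2), H(Y|X=2) = 1.0000, weight P(X=2) = 1/4
H(Y|X) = 0.9056 bits

H(X) + H(Y|X) = 1.5000 + 0.9056 = 2.4056 bits

Both sides equal 2.4056 bits. ✓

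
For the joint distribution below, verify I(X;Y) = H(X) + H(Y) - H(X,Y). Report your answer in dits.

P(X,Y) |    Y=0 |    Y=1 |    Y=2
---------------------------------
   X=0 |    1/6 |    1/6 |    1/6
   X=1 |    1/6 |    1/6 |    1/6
I(X;Y) = 0.0000 dits

Mutual information has multiple equivalent forms:
- I(X;Y) = H(X) - H(X|Y)
- I(X;Y) = H(Y) - H(Y|X)
- I(X;Y) = H(X) + H(Y) - H(X,Y)

Computing all quantities:
H(X) = 0.3010, H(Y) = 0.4771, H(X,Y) = 0.7782
H(X|Y) = 0.3010, H(Y|X) = 0.4771

Verification:
H(X) - H(X|Y) = 0.3010 - 0.3010 = 0.0000
H(Y) - H(Y|X) = 0.4771 - 0.4771 = 0.0000
H(X) + H(Y) - H(X,Y) = 0.3010 + 0.4771 - 0.7782 = 0.0000

All forms give I(X;Y) = 0.0000 dits. ✓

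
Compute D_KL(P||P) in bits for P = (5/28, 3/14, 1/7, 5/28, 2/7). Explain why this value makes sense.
0.0000 bits

KL divergence satisfies the Gibbs inequality: D_KL(P||Q) ≥ 0 for all distributions P, Q.

D_KL(P||Q) = Σ p(x) log(p(x)/q(x))
Each term is p(x) × log_2(p(x)/p(x)) = p(x) × log_2(1) = 0, so the sum is 0.
D_KL(P||Q) = 0.0000 bits

When P = Q, the KL divergence is exactly 0, as there is no 'divergence' between identical distributions.

This non-negativity is a fundamental property: relative entropy cannot be negative because it measures how different Q is from P.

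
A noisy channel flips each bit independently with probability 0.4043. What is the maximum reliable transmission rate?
0.0266 bits

For a binary symmetric channel (BSC) with error probability p:
Capacity C = 1 - H(p) bits per symbol

where H(p) = -p log₂(p) - (1-p) log₂(1-p) is the binary entropy function.

H(0.4043) = 0.9734 bits
C = 1 - 0.9734 = 0.0266 bits per symbol

This means we can reliably transmit up to 0.0266 bits of information per channel use.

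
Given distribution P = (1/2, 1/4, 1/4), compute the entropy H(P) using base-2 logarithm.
1.5000 bits

Shannon entropy is H(X) = -Σ p(x) log p(x).

For P = (1/2, 1/4, 1/4):
H = -1/2 × log_2(1/2) -1/4 × log_2(1/4) -1/4 × log_2(1/4)
H = 1.5000 bits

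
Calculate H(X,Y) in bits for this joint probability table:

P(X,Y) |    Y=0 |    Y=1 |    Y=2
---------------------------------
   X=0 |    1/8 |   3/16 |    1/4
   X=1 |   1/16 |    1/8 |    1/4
2.4528 bits

Joint entropy is H(X,Y) = -Σ_{x,y} p(x,y) log p(x,y).

Summing over all non-zero entries:
H(X,Y) = -[1/8·log_2(1/8) + 3/16·log_2(3/16) + 1/4·log_2(1/4) + 1/16·log_2(1/16) + 1/8·log_2(1/8) + 1/4·log_2(1/4)]
H(X,Y) = 2.4528 bits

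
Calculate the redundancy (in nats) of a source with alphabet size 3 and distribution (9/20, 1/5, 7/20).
0.0500 nats

Redundancy measures how far a source is from maximum entropy:
R = H_max - H(X)

Maximum entropy for 3 symbols: H_max = log_e(3) = 1.0986 nats
Actual entropy: H(X) = 1.0487 nats
Redundancy: R = 1.0986 - 1.0487 = 0.0500 nats

This redundancy represents potential for compression: the source could be compressed by 0.0500 nats per symbol.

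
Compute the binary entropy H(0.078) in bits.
0.3951 bits

The binary entropy function is:
H(p) = -p log(p) - (1-p) log(1-p)

H(0.078) = -0.078 × log_2(0.078) - 0.922 × log_2(0.922)
H(0.078) = 0.3951 bits

Note: Binary entropy is maximized at p=0.5 (H=1 bit) and minimized at p=0 or p=1 (H=0).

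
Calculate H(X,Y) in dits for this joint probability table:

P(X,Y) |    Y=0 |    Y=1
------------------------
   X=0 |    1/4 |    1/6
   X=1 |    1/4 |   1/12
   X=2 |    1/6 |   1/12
0.7403 dits

Joint entropy is H(X,Y) = -Σ_{x,y} p(x,y) log p(x,y).

Summing over all non-zero entries:
H(X,Y) = -[1/4·log_10(1/4) + 1/6·log_10(1/6) + 1/4·log_10(1/4) + 1/12·log_10(1/12) + 1/6·log_10(1/6) + 1/12·log_10(1/12)]
H(X,Y) = 0.7403 dits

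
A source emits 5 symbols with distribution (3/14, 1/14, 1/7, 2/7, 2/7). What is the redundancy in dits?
0.0421 dits

Redundancy measures how far a source is from maximum entropy:
R = H_max - H(X)

Maximum entropy for 5 symbols: H_max = log_10(5) = 0.6990 dits
Actual entropy: H(X) = 0.6568 dits
Redundancy: R = 0.6990 - 0.6568 = 0.0421 dits

This redundancy represents potential for compression: the source could be compressed by 0.0421 dits per symbol.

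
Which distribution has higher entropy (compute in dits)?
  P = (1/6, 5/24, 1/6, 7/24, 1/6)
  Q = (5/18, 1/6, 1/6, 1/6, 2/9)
Q

Computing entropies in dits:
H(P) = 0.6871
H(Q) = 0.6888

Distribution Q has higher entropy.

Intuition: The distribution closer to uniform (more spread out) has higher entropy.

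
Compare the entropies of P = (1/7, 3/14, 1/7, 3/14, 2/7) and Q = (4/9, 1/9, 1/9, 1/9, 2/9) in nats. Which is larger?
P

Computing entropies in nats:
H(P) = 1.5741
H(Q) = 1.4271

Distribution P has higher entropy.

Intuition: The distribution closer to uniform (more spread out) has higher entropy.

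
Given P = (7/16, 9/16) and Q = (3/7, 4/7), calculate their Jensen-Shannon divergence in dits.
0.0000 dits

Jensen-Shannon divergence is:
JSD(P||Q) = 0.5 × D_KL(P||M) + 0.5 × D_KL(Q||M)
where M = 0.5 × (P + Q) is the mixture distribution.

M = 0.5 × (7/16, 9/16) + 0.5 × (3/7, 4/7) = (0.433036, 0.566964)

D_KL(P||M) = 0.0000 dits
D_KL(Q||M) = 0.0000 dits

JSD(P||Q) = 0.5 × 0.0000 + 0.5 × 0.0000 = 0.0000 dits

Unlike KL divergence, JSD is symmetric and bounded: 0 ≤ JSD ≤ log(2).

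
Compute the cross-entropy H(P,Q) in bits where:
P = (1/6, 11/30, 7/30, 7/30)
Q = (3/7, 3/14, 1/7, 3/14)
2.1922 bits

Cross-entropy: H(P,Q) = -Σ p(x) log q(x)

Alternatively: H(P,Q) = H(P) + D_KL(P||Q)
H(P) = 1.9413 bits
D_KL(P||Q) = 0.2509 bits

H(P,Q) = 1.9413 + 0.2509 = 2.1922 bits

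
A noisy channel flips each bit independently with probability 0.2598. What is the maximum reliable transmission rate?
0.1736 bits

For a binary symmetric channel (BSC) with error probability p:
Capacity C = 1 - H(p) bits per symbol

where H(p) = -p log₂(p) - (1-p) log₂(1-p) is the binary entropy function.

H(0.2598) = 0.8264 bits
C = 1 - 0.8264 = 0.1736 bits per symbol

This means we can reliably transmit up to 0.1736 bits of information per channel use.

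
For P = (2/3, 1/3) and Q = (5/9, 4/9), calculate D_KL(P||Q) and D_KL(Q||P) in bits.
D_KL(P||Q) = 0.0370, D_KL(Q||P) = 0.0383

KL divergence is not symmetric: D_KL(P||Q) ≠ D_KL(Q||P) in general.

D_KL(P||Q) = 0.0370 bits
D_KL(Q||P) = 0.0383 bits

No, they are not equal!

This asymmetry is why KL divergence is not a true distance metric.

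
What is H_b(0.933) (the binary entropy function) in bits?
0.3546 bits

The binary entropy function is:
H(p) = -p log(p) - (1-p) log(1-p)

H(0.933) = -0.933 × log_2(0.933) - 0.067 × log_2(0.067)
H(0.933) = 0.3546 bits

Note: Binary entropy is maximized at p=0.5 (H=1 bit) and minimized at p=0 or p=1 (H=0).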